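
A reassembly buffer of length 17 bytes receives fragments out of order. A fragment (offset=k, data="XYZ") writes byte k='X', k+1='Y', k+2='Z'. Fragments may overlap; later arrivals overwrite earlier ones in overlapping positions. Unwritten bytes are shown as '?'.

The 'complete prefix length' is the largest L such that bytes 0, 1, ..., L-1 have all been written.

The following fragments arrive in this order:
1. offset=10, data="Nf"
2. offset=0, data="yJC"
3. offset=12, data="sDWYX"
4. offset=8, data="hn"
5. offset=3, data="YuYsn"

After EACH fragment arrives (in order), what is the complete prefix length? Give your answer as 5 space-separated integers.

Answer: 0 3 3 3 17

Derivation:
Fragment 1: offset=10 data="Nf" -> buffer=??????????Nf????? -> prefix_len=0
Fragment 2: offset=0 data="yJC" -> buffer=yJC???????Nf????? -> prefix_len=3
Fragment 3: offset=12 data="sDWYX" -> buffer=yJC???????NfsDWYX -> prefix_len=3
Fragment 4: offset=8 data="hn" -> buffer=yJC?????hnNfsDWYX -> prefix_len=3
Fragment 5: offset=3 data="YuYsn" -> buffer=yJCYuYsnhnNfsDWYX -> prefix_len=17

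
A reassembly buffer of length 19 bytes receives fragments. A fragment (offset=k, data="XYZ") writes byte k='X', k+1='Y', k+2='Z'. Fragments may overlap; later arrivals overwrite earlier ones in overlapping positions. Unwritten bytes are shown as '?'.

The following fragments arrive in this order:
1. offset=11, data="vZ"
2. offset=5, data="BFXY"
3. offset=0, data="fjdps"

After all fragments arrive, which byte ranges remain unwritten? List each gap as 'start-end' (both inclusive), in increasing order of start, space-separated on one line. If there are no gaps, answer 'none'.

Fragment 1: offset=11 len=2
Fragment 2: offset=5 len=4
Fragment 3: offset=0 len=5
Gaps: 9-10 13-18

Answer: 9-10 13-18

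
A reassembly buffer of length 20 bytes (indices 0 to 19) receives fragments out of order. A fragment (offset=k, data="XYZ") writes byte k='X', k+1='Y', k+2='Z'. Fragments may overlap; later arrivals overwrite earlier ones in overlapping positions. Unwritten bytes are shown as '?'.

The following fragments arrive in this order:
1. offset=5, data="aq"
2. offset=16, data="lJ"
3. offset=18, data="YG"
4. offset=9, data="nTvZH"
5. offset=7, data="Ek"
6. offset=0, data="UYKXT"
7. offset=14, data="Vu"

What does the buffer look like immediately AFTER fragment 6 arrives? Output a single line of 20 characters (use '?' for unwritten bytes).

Fragment 1: offset=5 data="aq" -> buffer=?????aq?????????????
Fragment 2: offset=16 data="lJ" -> buffer=?????aq?????????lJ??
Fragment 3: offset=18 data="YG" -> buffer=?????aq?????????lJYG
Fragment 4: offset=9 data="nTvZH" -> buffer=?????aq??nTvZH??lJYG
Fragment 5: offset=7 data="Ek" -> buffer=?????aqEknTvZH??lJYG
Fragment 6: offset=0 data="UYKXT" -> buffer=UYKXTaqEknTvZH??lJYG

Answer: UYKXTaqEknTvZH??lJYG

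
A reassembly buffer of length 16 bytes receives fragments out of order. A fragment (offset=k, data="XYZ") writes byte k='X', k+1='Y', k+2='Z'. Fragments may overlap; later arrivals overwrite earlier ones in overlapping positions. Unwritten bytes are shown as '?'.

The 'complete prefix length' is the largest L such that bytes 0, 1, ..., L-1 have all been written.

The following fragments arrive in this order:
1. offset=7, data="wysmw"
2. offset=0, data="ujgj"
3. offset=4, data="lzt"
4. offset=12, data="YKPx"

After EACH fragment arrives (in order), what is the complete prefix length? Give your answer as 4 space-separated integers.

Fragment 1: offset=7 data="wysmw" -> buffer=???????wysmw???? -> prefix_len=0
Fragment 2: offset=0 data="ujgj" -> buffer=ujgj???wysmw???? -> prefix_len=4
Fragment 3: offset=4 data="lzt" -> buffer=ujgjlztwysmw???? -> prefix_len=12
Fragment 4: offset=12 data="YKPx" -> buffer=ujgjlztwysmwYKPx -> prefix_len=16

Answer: 0 4 12 16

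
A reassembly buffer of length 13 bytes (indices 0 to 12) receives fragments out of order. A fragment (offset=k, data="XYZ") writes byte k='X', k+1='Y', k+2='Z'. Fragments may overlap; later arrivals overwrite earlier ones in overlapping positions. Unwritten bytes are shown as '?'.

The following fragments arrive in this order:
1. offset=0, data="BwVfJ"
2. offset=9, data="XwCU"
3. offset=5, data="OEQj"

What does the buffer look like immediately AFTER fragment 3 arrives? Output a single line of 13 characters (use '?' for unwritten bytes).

Fragment 1: offset=0 data="BwVfJ" -> buffer=BwVfJ????????
Fragment 2: offset=9 data="XwCU" -> buffer=BwVfJ????XwCU
Fragment 3: offset=5 data="OEQj" -> buffer=BwVfJOEQjXwCU

Answer: BwVfJOEQjXwCU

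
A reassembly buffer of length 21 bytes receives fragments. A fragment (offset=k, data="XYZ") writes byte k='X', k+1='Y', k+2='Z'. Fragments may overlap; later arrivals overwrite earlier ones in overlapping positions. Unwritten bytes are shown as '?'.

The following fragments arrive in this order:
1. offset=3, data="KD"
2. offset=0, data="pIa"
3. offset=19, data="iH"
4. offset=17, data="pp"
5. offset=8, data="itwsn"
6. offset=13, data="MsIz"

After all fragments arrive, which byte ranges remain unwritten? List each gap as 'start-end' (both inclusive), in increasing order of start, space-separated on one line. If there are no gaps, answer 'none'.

Fragment 1: offset=3 len=2
Fragment 2: offset=0 len=3
Fragment 3: offset=19 len=2
Fragment 4: offset=17 len=2
Fragment 5: offset=8 len=5
Fragment 6: offset=13 len=4
Gaps: 5-7

Answer: 5-7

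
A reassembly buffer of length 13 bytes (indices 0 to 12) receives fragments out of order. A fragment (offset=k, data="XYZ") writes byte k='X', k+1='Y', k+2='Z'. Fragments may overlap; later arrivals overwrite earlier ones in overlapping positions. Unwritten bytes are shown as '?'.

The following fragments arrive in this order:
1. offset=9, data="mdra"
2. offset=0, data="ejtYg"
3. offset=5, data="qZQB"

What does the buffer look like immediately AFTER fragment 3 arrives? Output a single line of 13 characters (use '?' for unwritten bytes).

Answer: ejtYgqZQBmdra

Derivation:
Fragment 1: offset=9 data="mdra" -> buffer=?????????mdra
Fragment 2: offset=0 data="ejtYg" -> buffer=ejtYg????mdra
Fragment 3: offset=5 data="qZQB" -> buffer=ejtYgqZQBmdra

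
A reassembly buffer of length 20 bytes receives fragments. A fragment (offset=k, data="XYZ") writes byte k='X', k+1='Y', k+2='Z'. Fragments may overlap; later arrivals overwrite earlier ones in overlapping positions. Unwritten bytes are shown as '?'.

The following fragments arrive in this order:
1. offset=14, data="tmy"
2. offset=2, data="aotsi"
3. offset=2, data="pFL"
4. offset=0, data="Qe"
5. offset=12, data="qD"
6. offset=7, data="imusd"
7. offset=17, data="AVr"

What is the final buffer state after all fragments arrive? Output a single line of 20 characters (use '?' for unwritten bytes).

Answer: QepFLsiimusdqDtmyAVr

Derivation:
Fragment 1: offset=14 data="tmy" -> buffer=??????????????tmy???
Fragment 2: offset=2 data="aotsi" -> buffer=??aotsi???????tmy???
Fragment 3: offset=2 data="pFL" -> buffer=??pFLsi???????tmy???
Fragment 4: offset=0 data="Qe" -> buffer=QepFLsi???????tmy???
Fragment 5: offset=12 data="qD" -> buffer=QepFLsi?????qDtmy???
Fragment 6: offset=7 data="imusd" -> buffer=QepFLsiimusdqDtmy???
Fragment 7: offset=17 data="AVr" -> buffer=QepFLsiimusdqDtmyAVr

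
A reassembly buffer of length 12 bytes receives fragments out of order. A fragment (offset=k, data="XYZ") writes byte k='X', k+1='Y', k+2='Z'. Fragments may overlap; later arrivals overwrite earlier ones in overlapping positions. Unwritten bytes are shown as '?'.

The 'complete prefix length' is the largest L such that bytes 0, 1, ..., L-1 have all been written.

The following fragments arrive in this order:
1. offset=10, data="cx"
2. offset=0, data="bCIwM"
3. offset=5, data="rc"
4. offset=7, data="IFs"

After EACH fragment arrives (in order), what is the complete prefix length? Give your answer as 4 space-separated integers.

Fragment 1: offset=10 data="cx" -> buffer=??????????cx -> prefix_len=0
Fragment 2: offset=0 data="bCIwM" -> buffer=bCIwM?????cx -> prefix_len=5
Fragment 3: offset=5 data="rc" -> buffer=bCIwMrc???cx -> prefix_len=7
Fragment 4: offset=7 data="IFs" -> buffer=bCIwMrcIFscx -> prefix_len=12

Answer: 0 5 7 12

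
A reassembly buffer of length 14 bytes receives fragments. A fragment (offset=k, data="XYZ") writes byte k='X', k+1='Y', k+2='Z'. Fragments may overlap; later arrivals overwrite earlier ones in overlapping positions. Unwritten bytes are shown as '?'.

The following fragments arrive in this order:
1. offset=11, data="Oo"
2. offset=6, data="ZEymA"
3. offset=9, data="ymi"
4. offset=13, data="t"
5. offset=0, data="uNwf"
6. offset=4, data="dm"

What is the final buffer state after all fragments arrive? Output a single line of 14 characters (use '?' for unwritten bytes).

Fragment 1: offset=11 data="Oo" -> buffer=???????????Oo?
Fragment 2: offset=6 data="ZEymA" -> buffer=??????ZEymAOo?
Fragment 3: offset=9 data="ymi" -> buffer=??????ZEyymio?
Fragment 4: offset=13 data="t" -> buffer=??????ZEyymiot
Fragment 5: offset=0 data="uNwf" -> buffer=uNwf??ZEyymiot
Fragment 6: offset=4 data="dm" -> buffer=uNwfdmZEyymiot

Answer: uNwfdmZEyymiot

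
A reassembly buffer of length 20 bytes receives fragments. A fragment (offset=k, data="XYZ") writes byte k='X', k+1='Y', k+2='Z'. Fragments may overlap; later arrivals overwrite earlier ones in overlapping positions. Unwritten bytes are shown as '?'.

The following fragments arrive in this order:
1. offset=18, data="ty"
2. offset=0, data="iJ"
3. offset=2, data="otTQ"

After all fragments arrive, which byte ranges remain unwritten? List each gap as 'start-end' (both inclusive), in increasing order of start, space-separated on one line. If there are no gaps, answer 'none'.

Answer: 6-17

Derivation:
Fragment 1: offset=18 len=2
Fragment 2: offset=0 len=2
Fragment 3: offset=2 len=4
Gaps: 6-17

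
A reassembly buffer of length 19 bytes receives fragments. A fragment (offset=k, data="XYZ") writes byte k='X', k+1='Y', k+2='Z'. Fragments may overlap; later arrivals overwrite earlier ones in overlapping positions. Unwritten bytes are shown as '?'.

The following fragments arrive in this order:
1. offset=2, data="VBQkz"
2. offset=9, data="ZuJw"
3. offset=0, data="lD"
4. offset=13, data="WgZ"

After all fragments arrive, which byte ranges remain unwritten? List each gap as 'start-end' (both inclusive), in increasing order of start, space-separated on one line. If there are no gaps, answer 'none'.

Answer: 7-8 16-18

Derivation:
Fragment 1: offset=2 len=5
Fragment 2: offset=9 len=4
Fragment 3: offset=0 len=2
Fragment 4: offset=13 len=3
Gaps: 7-8 16-18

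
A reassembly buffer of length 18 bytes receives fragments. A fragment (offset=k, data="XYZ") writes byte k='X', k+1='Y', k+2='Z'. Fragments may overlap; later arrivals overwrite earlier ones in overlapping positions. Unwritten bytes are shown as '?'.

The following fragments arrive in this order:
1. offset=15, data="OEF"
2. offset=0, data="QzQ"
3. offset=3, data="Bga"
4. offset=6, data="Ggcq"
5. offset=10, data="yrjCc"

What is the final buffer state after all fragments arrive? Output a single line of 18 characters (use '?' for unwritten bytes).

Fragment 1: offset=15 data="OEF" -> buffer=???????????????OEF
Fragment 2: offset=0 data="QzQ" -> buffer=QzQ????????????OEF
Fragment 3: offset=3 data="Bga" -> buffer=QzQBga?????????OEF
Fragment 4: offset=6 data="Ggcq" -> buffer=QzQBgaGgcq?????OEF
Fragment 5: offset=10 data="yrjCc" -> buffer=QzQBgaGgcqyrjCcOEF

Answer: QzQBgaGgcqyrjCcOEF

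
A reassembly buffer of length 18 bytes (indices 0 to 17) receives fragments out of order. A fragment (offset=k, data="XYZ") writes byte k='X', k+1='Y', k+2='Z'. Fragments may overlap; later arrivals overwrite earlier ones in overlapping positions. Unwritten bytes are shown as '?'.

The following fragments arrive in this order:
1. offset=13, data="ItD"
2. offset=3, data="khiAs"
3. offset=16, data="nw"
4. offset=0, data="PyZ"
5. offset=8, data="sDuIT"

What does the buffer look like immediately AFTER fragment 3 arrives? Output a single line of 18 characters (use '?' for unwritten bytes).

Answer: ???khiAs?????ItDnw

Derivation:
Fragment 1: offset=13 data="ItD" -> buffer=?????????????ItD??
Fragment 2: offset=3 data="khiAs" -> buffer=???khiAs?????ItD??
Fragment 3: offset=16 data="nw" -> buffer=???khiAs?????ItDnw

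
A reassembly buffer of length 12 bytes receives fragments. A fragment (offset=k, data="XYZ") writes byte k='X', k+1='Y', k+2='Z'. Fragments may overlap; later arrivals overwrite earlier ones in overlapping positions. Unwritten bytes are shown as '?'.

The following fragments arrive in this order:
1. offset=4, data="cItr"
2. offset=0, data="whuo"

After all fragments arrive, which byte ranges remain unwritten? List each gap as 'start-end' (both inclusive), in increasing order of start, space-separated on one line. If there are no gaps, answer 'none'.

Fragment 1: offset=4 len=4
Fragment 2: offset=0 len=4
Gaps: 8-11

Answer: 8-11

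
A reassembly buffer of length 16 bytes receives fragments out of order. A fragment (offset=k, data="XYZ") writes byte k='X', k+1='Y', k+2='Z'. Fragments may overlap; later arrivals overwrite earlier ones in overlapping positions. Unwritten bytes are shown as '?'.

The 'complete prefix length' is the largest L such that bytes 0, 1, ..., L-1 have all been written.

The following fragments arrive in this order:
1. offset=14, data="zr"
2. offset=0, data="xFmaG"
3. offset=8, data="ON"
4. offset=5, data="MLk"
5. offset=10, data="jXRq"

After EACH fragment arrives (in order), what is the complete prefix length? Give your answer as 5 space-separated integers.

Answer: 0 5 5 10 16

Derivation:
Fragment 1: offset=14 data="zr" -> buffer=??????????????zr -> prefix_len=0
Fragment 2: offset=0 data="xFmaG" -> buffer=xFmaG?????????zr -> prefix_len=5
Fragment 3: offset=8 data="ON" -> buffer=xFmaG???ON????zr -> prefix_len=5
Fragment 4: offset=5 data="MLk" -> buffer=xFmaGMLkON????zr -> prefix_len=10
Fragment 5: offset=10 data="jXRq" -> buffer=xFmaGMLkONjXRqzr -> prefix_len=16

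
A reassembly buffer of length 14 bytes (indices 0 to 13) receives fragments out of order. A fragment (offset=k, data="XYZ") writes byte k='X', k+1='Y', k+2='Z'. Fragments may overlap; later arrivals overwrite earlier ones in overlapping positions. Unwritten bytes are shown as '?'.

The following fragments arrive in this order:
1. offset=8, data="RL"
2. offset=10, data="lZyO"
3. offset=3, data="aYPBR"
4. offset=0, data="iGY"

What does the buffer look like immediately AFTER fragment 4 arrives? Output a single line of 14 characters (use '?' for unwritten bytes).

Fragment 1: offset=8 data="RL" -> buffer=????????RL????
Fragment 2: offset=10 data="lZyO" -> buffer=????????RLlZyO
Fragment 3: offset=3 data="aYPBR" -> buffer=???aYPBRRLlZyO
Fragment 4: offset=0 data="iGY" -> buffer=iGYaYPBRRLlZyO

Answer: iGYaYPBRRLlZyO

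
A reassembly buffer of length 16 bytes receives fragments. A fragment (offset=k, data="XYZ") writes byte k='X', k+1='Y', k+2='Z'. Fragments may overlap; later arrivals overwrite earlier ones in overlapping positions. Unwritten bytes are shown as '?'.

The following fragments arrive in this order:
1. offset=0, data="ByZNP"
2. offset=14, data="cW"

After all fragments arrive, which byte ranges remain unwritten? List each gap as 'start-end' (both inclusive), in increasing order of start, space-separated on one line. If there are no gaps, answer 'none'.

Answer: 5-13

Derivation:
Fragment 1: offset=0 len=5
Fragment 2: offset=14 len=2
Gaps: 5-13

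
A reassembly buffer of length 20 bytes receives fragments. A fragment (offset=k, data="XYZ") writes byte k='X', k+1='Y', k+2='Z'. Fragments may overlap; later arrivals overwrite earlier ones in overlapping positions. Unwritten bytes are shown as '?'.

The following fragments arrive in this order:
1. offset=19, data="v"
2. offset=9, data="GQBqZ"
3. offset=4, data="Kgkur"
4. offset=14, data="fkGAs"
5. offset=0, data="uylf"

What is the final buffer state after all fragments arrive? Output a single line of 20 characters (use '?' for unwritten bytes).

Answer: uylfKgkurGQBqZfkGAsv

Derivation:
Fragment 1: offset=19 data="v" -> buffer=???????????????????v
Fragment 2: offset=9 data="GQBqZ" -> buffer=?????????GQBqZ?????v
Fragment 3: offset=4 data="Kgkur" -> buffer=????KgkurGQBqZ?????v
Fragment 4: offset=14 data="fkGAs" -> buffer=????KgkurGQBqZfkGAsv
Fragment 5: offset=0 data="uylf" -> buffer=uylfKgkurGQBqZfkGAsv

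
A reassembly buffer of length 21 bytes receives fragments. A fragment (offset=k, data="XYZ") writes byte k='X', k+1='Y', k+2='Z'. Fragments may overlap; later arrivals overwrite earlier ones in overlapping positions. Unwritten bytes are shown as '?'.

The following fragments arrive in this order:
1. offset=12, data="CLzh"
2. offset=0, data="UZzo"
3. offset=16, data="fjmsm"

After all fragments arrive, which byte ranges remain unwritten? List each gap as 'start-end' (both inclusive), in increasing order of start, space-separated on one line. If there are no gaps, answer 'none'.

Fragment 1: offset=12 len=4
Fragment 2: offset=0 len=4
Fragment 3: offset=16 len=5
Gaps: 4-11

Answer: 4-11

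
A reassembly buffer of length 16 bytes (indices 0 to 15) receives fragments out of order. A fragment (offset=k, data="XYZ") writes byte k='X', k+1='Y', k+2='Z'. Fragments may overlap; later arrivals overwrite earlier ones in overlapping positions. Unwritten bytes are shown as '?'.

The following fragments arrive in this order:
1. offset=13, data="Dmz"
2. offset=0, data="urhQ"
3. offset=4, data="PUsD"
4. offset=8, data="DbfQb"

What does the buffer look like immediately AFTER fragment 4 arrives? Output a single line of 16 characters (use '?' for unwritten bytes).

Fragment 1: offset=13 data="Dmz" -> buffer=?????????????Dmz
Fragment 2: offset=0 data="urhQ" -> buffer=urhQ?????????Dmz
Fragment 3: offset=4 data="PUsD" -> buffer=urhQPUsD?????Dmz
Fragment 4: offset=8 data="DbfQb" -> buffer=urhQPUsDDbfQbDmz

Answer: urhQPUsDDbfQbDmz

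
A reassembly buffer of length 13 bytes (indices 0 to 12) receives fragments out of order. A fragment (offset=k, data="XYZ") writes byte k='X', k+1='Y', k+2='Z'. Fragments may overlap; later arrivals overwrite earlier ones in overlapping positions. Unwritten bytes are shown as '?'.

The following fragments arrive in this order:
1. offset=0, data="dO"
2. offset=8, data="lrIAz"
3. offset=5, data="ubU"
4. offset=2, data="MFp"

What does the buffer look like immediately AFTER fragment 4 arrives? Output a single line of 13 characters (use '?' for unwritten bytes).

Answer: dOMFpubUlrIAz

Derivation:
Fragment 1: offset=0 data="dO" -> buffer=dO???????????
Fragment 2: offset=8 data="lrIAz" -> buffer=dO??????lrIAz
Fragment 3: offset=5 data="ubU" -> buffer=dO???ubUlrIAz
Fragment 4: offset=2 data="MFp" -> buffer=dOMFpubUlrIAz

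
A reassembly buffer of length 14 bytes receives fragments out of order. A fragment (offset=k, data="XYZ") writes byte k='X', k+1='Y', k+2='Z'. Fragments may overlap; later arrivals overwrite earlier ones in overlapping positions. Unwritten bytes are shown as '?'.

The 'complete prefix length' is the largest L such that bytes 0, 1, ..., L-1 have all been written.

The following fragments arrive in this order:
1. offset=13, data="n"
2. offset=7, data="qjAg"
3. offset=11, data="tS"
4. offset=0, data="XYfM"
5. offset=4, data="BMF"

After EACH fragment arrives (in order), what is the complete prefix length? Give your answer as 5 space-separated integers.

Answer: 0 0 0 4 14

Derivation:
Fragment 1: offset=13 data="n" -> buffer=?????????????n -> prefix_len=0
Fragment 2: offset=7 data="qjAg" -> buffer=???????qjAg??n -> prefix_len=0
Fragment 3: offset=11 data="tS" -> buffer=???????qjAgtSn -> prefix_len=0
Fragment 4: offset=0 data="XYfM" -> buffer=XYfM???qjAgtSn -> prefix_len=4
Fragment 5: offset=4 data="BMF" -> buffer=XYfMBMFqjAgtSn -> prefix_len=14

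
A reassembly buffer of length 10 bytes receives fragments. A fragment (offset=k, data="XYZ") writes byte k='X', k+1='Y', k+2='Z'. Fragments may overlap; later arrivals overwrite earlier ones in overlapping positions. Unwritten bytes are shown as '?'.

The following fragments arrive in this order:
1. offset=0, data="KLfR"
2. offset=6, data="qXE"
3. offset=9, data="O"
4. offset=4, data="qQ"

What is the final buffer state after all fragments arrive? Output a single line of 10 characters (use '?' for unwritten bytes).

Fragment 1: offset=0 data="KLfR" -> buffer=KLfR??????
Fragment 2: offset=6 data="qXE" -> buffer=KLfR??qXE?
Fragment 3: offset=9 data="O" -> buffer=KLfR??qXEO
Fragment 4: offset=4 data="qQ" -> buffer=KLfRqQqXEO

Answer: KLfRqQqXEO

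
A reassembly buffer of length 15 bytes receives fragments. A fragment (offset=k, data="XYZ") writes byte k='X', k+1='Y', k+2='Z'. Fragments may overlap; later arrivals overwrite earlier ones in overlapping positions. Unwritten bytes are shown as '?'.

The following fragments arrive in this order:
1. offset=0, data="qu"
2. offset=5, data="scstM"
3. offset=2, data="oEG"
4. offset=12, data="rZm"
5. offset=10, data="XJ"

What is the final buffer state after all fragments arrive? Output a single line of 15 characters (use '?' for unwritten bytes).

Answer: quoEGscstMXJrZm

Derivation:
Fragment 1: offset=0 data="qu" -> buffer=qu?????????????
Fragment 2: offset=5 data="scstM" -> buffer=qu???scstM?????
Fragment 3: offset=2 data="oEG" -> buffer=quoEGscstM?????
Fragment 4: offset=12 data="rZm" -> buffer=quoEGscstM??rZm
Fragment 5: offset=10 data="XJ" -> buffer=quoEGscstMXJrZm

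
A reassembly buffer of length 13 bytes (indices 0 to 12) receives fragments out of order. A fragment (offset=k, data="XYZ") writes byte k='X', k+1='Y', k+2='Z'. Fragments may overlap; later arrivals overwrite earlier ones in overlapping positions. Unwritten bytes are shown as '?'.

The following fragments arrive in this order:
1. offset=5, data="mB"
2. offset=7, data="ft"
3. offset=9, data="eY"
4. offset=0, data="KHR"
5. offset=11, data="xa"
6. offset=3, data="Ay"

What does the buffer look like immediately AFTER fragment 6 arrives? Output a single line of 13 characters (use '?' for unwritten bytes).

Answer: KHRAymBfteYxa

Derivation:
Fragment 1: offset=5 data="mB" -> buffer=?????mB??????
Fragment 2: offset=7 data="ft" -> buffer=?????mBft????
Fragment 3: offset=9 data="eY" -> buffer=?????mBfteY??
Fragment 4: offset=0 data="KHR" -> buffer=KHR??mBfteY??
Fragment 5: offset=11 data="xa" -> buffer=KHR??mBfteYxa
Fragment 6: offset=3 data="Ay" -> buffer=KHRAymBfteYxa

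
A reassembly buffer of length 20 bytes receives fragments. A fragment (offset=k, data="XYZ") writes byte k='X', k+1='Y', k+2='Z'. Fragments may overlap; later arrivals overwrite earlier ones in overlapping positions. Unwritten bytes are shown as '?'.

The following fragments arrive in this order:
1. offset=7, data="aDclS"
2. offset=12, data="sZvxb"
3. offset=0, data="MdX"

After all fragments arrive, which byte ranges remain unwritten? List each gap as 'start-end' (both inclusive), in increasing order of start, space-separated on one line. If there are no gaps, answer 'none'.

Fragment 1: offset=7 len=5
Fragment 2: offset=12 len=5
Fragment 3: offset=0 len=3
Gaps: 3-6 17-19

Answer: 3-6 17-19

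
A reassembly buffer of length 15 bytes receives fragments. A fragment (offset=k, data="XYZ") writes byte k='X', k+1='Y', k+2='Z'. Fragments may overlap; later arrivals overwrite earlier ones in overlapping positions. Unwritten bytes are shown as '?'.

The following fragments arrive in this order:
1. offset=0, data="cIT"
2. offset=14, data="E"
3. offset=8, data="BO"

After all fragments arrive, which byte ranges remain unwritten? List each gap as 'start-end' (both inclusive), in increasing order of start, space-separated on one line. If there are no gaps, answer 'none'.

Fragment 1: offset=0 len=3
Fragment 2: offset=14 len=1
Fragment 3: offset=8 len=2
Gaps: 3-7 10-13

Answer: 3-7 10-13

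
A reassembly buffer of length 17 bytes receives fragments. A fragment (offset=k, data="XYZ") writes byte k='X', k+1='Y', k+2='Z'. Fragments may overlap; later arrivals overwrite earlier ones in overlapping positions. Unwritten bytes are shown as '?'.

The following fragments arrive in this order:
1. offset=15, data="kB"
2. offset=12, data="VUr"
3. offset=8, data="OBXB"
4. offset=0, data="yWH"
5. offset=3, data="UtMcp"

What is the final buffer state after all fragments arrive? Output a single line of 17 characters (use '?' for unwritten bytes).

Fragment 1: offset=15 data="kB" -> buffer=???????????????kB
Fragment 2: offset=12 data="VUr" -> buffer=????????????VUrkB
Fragment 3: offset=8 data="OBXB" -> buffer=????????OBXBVUrkB
Fragment 4: offset=0 data="yWH" -> buffer=yWH?????OBXBVUrkB
Fragment 5: offset=3 data="UtMcp" -> buffer=yWHUtMcpOBXBVUrkB

Answer: yWHUtMcpOBXBVUrkB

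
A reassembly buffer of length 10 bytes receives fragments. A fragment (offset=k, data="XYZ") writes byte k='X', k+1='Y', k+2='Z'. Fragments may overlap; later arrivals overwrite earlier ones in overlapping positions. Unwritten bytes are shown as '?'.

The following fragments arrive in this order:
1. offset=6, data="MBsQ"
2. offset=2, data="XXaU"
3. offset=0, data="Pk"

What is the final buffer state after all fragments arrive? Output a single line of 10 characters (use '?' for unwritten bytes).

Answer: PkXXaUMBsQ

Derivation:
Fragment 1: offset=6 data="MBsQ" -> buffer=??????MBsQ
Fragment 2: offset=2 data="XXaU" -> buffer=??XXaUMBsQ
Fragment 3: offset=0 data="Pk" -> buffer=PkXXaUMBsQ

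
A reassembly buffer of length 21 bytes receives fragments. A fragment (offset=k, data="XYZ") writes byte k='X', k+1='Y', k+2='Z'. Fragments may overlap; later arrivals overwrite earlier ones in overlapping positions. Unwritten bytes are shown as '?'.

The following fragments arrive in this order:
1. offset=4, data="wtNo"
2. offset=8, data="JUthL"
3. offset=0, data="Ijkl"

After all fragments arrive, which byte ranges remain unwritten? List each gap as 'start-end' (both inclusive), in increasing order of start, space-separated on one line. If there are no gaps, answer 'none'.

Fragment 1: offset=4 len=4
Fragment 2: offset=8 len=5
Fragment 3: offset=0 len=4
Gaps: 13-20

Answer: 13-20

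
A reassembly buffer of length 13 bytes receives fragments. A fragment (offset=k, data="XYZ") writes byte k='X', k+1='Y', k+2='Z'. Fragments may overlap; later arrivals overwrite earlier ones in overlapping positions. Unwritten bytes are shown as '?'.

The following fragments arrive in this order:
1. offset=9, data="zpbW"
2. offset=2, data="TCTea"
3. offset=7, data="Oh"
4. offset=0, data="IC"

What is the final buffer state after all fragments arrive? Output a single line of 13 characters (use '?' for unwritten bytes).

Answer: ICTCTeaOhzpbW

Derivation:
Fragment 1: offset=9 data="zpbW" -> buffer=?????????zpbW
Fragment 2: offset=2 data="TCTea" -> buffer=??TCTea??zpbW
Fragment 3: offset=7 data="Oh" -> buffer=??TCTeaOhzpbW
Fragment 4: offset=0 data="IC" -> buffer=ICTCTeaOhzpbW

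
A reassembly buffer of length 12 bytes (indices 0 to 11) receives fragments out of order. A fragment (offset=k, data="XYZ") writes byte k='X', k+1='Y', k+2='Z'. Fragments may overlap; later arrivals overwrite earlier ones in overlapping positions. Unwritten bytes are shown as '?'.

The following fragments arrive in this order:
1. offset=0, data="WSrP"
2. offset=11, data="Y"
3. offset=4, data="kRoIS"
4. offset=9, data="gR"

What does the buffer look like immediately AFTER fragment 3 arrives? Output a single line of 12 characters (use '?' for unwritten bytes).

Answer: WSrPkRoIS??Y

Derivation:
Fragment 1: offset=0 data="WSrP" -> buffer=WSrP????????
Fragment 2: offset=11 data="Y" -> buffer=WSrP???????Y
Fragment 3: offset=4 data="kRoIS" -> buffer=WSrPkRoIS??Y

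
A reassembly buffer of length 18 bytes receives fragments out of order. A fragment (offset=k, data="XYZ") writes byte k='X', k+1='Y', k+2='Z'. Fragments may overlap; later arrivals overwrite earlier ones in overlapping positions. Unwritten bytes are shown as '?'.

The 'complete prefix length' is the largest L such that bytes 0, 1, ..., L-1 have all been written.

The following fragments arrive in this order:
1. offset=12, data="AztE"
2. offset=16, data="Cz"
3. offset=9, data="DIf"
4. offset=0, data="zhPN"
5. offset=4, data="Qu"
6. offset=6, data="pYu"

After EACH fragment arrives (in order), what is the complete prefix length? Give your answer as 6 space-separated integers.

Answer: 0 0 0 4 6 18

Derivation:
Fragment 1: offset=12 data="AztE" -> buffer=????????????AztE?? -> prefix_len=0
Fragment 2: offset=16 data="Cz" -> buffer=????????????AztECz -> prefix_len=0
Fragment 3: offset=9 data="DIf" -> buffer=?????????DIfAztECz -> prefix_len=0
Fragment 4: offset=0 data="zhPN" -> buffer=zhPN?????DIfAztECz -> prefix_len=4
Fragment 5: offset=4 data="Qu" -> buffer=zhPNQu???DIfAztECz -> prefix_len=6
Fragment 6: offset=6 data="pYu" -> buffer=zhPNQupYuDIfAztECz -> prefix_len=18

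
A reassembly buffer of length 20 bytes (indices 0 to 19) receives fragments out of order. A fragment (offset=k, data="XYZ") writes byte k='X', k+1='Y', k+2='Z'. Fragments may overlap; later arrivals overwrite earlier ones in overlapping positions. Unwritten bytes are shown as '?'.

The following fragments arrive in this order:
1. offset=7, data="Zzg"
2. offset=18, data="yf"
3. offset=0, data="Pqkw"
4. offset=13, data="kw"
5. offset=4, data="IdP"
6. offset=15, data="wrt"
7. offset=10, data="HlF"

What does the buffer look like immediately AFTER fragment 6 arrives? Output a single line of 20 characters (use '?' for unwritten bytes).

Fragment 1: offset=7 data="Zzg" -> buffer=???????Zzg??????????
Fragment 2: offset=18 data="yf" -> buffer=???????Zzg????????yf
Fragment 3: offset=0 data="Pqkw" -> buffer=Pqkw???Zzg????????yf
Fragment 4: offset=13 data="kw" -> buffer=Pqkw???Zzg???kw???yf
Fragment 5: offset=4 data="IdP" -> buffer=PqkwIdPZzg???kw???yf
Fragment 6: offset=15 data="wrt" -> buffer=PqkwIdPZzg???kwwrtyf

Answer: PqkwIdPZzg???kwwrtyf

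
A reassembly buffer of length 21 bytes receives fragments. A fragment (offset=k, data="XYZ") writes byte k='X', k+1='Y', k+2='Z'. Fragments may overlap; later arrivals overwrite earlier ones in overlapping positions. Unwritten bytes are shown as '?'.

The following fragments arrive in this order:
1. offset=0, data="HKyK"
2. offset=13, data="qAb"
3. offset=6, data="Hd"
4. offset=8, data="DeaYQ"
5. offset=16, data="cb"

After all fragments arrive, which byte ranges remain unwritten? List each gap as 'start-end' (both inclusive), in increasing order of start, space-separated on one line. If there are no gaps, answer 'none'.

Fragment 1: offset=0 len=4
Fragment 2: offset=13 len=3
Fragment 3: offset=6 len=2
Fragment 4: offset=8 len=5
Fragment 5: offset=16 len=2
Gaps: 4-5 18-20

Answer: 4-5 18-20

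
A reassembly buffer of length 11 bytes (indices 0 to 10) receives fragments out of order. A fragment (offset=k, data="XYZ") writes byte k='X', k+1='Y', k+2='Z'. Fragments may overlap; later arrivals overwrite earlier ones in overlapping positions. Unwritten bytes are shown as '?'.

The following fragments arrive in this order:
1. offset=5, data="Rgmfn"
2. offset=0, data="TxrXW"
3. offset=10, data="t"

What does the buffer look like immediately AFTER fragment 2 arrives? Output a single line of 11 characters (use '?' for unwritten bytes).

Answer: TxrXWRgmfn?

Derivation:
Fragment 1: offset=5 data="Rgmfn" -> buffer=?????Rgmfn?
Fragment 2: offset=0 data="TxrXW" -> buffer=TxrXWRgmfn?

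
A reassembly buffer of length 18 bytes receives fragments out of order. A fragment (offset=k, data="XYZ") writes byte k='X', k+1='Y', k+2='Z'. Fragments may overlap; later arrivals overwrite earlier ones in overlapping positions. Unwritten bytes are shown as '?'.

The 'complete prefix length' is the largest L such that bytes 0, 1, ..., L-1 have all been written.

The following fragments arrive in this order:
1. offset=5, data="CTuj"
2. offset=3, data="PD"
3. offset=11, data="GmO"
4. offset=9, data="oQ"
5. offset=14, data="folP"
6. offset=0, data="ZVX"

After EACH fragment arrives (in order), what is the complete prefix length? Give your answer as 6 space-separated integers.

Answer: 0 0 0 0 0 18

Derivation:
Fragment 1: offset=5 data="CTuj" -> buffer=?????CTuj????????? -> prefix_len=0
Fragment 2: offset=3 data="PD" -> buffer=???PDCTuj????????? -> prefix_len=0
Fragment 3: offset=11 data="GmO" -> buffer=???PDCTuj??GmO???? -> prefix_len=0
Fragment 4: offset=9 data="oQ" -> buffer=???PDCTujoQGmO???? -> prefix_len=0
Fragment 5: offset=14 data="folP" -> buffer=???PDCTujoQGmOfolP -> prefix_len=0
Fragment 6: offset=0 data="ZVX" -> buffer=ZVXPDCTujoQGmOfolP -> prefix_len=18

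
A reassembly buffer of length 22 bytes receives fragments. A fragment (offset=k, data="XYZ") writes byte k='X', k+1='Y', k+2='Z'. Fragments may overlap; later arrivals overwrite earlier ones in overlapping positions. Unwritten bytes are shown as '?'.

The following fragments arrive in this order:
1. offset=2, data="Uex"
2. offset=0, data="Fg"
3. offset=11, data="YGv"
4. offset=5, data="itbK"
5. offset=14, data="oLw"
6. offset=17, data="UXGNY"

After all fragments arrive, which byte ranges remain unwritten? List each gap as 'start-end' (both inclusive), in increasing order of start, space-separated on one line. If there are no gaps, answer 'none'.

Answer: 9-10

Derivation:
Fragment 1: offset=2 len=3
Fragment 2: offset=0 len=2
Fragment 3: offset=11 len=3
Fragment 4: offset=5 len=4
Fragment 5: offset=14 len=3
Fragment 6: offset=17 len=5
Gaps: 9-10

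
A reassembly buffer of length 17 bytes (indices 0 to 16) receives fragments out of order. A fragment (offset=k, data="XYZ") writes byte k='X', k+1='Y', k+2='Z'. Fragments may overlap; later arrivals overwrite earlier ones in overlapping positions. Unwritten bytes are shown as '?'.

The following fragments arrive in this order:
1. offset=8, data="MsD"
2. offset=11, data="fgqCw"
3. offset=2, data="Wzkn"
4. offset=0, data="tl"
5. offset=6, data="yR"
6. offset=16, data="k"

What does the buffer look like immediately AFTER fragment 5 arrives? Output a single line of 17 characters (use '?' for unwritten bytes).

Fragment 1: offset=8 data="MsD" -> buffer=????????MsD??????
Fragment 2: offset=11 data="fgqCw" -> buffer=????????MsDfgqCw?
Fragment 3: offset=2 data="Wzkn" -> buffer=??Wzkn??MsDfgqCw?
Fragment 4: offset=0 data="tl" -> buffer=tlWzkn??MsDfgqCw?
Fragment 5: offset=6 data="yR" -> buffer=tlWzknyRMsDfgqCw?

Answer: tlWzknyRMsDfgqCw?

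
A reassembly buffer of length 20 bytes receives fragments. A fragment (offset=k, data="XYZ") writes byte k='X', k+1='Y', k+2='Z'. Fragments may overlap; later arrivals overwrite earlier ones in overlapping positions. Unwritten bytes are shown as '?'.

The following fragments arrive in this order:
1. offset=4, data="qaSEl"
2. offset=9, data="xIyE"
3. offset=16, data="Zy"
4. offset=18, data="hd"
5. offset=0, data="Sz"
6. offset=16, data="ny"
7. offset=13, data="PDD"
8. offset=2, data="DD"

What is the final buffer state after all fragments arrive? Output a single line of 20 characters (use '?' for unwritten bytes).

Fragment 1: offset=4 data="qaSEl" -> buffer=????qaSEl???????????
Fragment 2: offset=9 data="xIyE" -> buffer=????qaSElxIyE???????
Fragment 3: offset=16 data="Zy" -> buffer=????qaSElxIyE???Zy??
Fragment 4: offset=18 data="hd" -> buffer=????qaSElxIyE???Zyhd
Fragment 5: offset=0 data="Sz" -> buffer=Sz??qaSElxIyE???Zyhd
Fragment 6: offset=16 data="ny" -> buffer=Sz??qaSElxIyE???nyhd
Fragment 7: offset=13 data="PDD" -> buffer=Sz??qaSElxIyEPDDnyhd
Fragment 8: offset=2 data="DD" -> buffer=SzDDqaSElxIyEPDDnyhd

Answer: SzDDqaSElxIyEPDDnyhd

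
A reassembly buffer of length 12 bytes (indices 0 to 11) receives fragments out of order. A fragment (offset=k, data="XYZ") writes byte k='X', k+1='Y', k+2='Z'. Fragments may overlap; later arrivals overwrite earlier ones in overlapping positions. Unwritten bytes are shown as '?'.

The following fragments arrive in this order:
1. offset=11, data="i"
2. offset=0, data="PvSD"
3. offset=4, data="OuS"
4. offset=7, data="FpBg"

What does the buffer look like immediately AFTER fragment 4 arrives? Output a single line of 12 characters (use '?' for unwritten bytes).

Fragment 1: offset=11 data="i" -> buffer=???????????i
Fragment 2: offset=0 data="PvSD" -> buffer=PvSD???????i
Fragment 3: offset=4 data="OuS" -> buffer=PvSDOuS????i
Fragment 4: offset=7 data="FpBg" -> buffer=PvSDOuSFpBgi

Answer: PvSDOuSFpBgi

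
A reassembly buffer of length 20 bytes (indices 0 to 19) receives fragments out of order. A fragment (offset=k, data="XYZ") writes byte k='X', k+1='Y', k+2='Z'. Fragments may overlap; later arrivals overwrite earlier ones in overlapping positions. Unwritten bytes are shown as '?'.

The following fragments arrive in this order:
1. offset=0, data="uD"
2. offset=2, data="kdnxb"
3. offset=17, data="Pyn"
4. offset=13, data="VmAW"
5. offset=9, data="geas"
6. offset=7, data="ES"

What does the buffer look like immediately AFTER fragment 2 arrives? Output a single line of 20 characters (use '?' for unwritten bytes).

Fragment 1: offset=0 data="uD" -> buffer=uD??????????????????
Fragment 2: offset=2 data="kdnxb" -> buffer=uDkdnxb?????????????

Answer: uDkdnxb?????????????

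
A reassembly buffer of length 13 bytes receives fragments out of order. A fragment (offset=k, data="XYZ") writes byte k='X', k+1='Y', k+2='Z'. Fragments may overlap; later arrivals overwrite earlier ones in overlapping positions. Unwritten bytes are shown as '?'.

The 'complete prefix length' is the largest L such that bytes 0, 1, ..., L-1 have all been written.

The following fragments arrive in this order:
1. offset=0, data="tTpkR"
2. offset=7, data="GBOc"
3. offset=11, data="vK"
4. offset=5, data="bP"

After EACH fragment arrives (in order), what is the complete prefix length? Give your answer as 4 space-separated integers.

Answer: 5 5 5 13

Derivation:
Fragment 1: offset=0 data="tTpkR" -> buffer=tTpkR???????? -> prefix_len=5
Fragment 2: offset=7 data="GBOc" -> buffer=tTpkR??GBOc?? -> prefix_len=5
Fragment 3: offset=11 data="vK" -> buffer=tTpkR??GBOcvK -> prefix_len=5
Fragment 4: offset=5 data="bP" -> buffer=tTpkRbPGBOcvK -> prefix_len=13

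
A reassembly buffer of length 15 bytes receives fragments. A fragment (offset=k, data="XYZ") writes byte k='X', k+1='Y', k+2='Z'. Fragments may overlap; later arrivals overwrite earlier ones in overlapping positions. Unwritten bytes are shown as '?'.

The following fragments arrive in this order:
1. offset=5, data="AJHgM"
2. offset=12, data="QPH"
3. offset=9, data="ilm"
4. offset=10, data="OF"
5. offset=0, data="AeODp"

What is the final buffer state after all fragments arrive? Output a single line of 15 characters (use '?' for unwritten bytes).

Fragment 1: offset=5 data="AJHgM" -> buffer=?????AJHgM?????
Fragment 2: offset=12 data="QPH" -> buffer=?????AJHgM??QPH
Fragment 3: offset=9 data="ilm" -> buffer=?????AJHgilmQPH
Fragment 4: offset=10 data="OF" -> buffer=?????AJHgiOFQPH
Fragment 5: offset=0 data="AeODp" -> buffer=AeODpAJHgiOFQPH

Answer: AeODpAJHgiOFQPH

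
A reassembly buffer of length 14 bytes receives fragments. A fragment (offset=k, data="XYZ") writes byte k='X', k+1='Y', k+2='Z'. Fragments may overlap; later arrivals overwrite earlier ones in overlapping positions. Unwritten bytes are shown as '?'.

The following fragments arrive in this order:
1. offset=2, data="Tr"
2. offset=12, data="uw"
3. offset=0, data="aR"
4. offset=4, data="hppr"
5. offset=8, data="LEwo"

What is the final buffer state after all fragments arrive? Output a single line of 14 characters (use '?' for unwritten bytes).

Answer: aRTrhpprLEwouw

Derivation:
Fragment 1: offset=2 data="Tr" -> buffer=??Tr??????????
Fragment 2: offset=12 data="uw" -> buffer=??Tr????????uw
Fragment 3: offset=0 data="aR" -> buffer=aRTr????????uw
Fragment 4: offset=4 data="hppr" -> buffer=aRTrhppr????uw
Fragment 5: offset=8 data="LEwo" -> buffer=aRTrhpprLEwouw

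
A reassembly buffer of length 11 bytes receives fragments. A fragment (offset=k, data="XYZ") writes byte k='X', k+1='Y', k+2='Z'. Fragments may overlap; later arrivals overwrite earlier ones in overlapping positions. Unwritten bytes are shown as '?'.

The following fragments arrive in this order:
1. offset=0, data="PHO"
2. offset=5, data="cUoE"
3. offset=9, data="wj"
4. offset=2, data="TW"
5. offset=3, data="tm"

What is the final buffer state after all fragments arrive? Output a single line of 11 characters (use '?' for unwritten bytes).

Answer: PHTtmcUoEwj

Derivation:
Fragment 1: offset=0 data="PHO" -> buffer=PHO????????
Fragment 2: offset=5 data="cUoE" -> buffer=PHO??cUoE??
Fragment 3: offset=9 data="wj" -> buffer=PHO??cUoEwj
Fragment 4: offset=2 data="TW" -> buffer=PHTW?cUoEwj
Fragment 5: offset=3 data="tm" -> buffer=PHTtmcUoEwj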